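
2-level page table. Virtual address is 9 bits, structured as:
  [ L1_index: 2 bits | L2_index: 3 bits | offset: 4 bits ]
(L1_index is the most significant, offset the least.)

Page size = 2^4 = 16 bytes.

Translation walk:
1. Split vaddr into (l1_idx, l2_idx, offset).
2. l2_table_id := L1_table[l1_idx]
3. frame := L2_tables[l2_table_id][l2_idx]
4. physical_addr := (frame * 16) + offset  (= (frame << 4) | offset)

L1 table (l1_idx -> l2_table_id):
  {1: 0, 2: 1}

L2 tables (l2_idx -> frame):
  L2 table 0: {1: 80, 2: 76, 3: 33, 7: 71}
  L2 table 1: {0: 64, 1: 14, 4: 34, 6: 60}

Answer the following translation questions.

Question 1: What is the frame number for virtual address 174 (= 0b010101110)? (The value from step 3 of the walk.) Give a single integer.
Answer: 76

Derivation:
vaddr = 174: l1_idx=1, l2_idx=2
L1[1] = 0; L2[0][2] = 76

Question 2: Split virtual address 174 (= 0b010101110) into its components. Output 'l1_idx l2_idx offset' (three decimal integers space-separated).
Answer: 1 2 14

Derivation:
vaddr = 174 = 0b010101110
  top 2 bits -> l1_idx = 1
  next 3 bits -> l2_idx = 2
  bottom 4 bits -> offset = 14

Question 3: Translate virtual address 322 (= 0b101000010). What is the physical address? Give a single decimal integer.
vaddr = 322 = 0b101000010
Split: l1_idx=2, l2_idx=4, offset=2
L1[2] = 1
L2[1][4] = 34
paddr = 34 * 16 + 2 = 546

Answer: 546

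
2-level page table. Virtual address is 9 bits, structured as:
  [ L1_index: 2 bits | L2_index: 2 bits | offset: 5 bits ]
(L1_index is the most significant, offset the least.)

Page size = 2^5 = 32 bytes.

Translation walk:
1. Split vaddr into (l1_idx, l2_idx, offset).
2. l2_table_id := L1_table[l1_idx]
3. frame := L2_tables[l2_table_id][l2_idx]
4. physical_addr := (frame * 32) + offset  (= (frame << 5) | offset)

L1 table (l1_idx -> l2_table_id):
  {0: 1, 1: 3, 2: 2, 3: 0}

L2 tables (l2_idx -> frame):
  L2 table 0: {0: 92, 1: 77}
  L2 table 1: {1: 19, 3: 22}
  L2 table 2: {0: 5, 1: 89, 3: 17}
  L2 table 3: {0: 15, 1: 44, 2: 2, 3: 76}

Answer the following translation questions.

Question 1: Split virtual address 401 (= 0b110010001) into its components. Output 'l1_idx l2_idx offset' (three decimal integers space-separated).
vaddr = 401 = 0b110010001
  top 2 bits -> l1_idx = 3
  next 2 bits -> l2_idx = 0
  bottom 5 bits -> offset = 17

Answer: 3 0 17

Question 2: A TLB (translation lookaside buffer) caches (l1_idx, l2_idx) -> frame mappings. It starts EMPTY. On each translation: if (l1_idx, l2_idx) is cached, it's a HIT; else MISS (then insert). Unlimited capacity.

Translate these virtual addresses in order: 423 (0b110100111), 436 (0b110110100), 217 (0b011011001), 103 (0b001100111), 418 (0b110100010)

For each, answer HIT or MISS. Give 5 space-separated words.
vaddr=423: (3,1) not in TLB -> MISS, insert
vaddr=436: (3,1) in TLB -> HIT
vaddr=217: (1,2) not in TLB -> MISS, insert
vaddr=103: (0,3) not in TLB -> MISS, insert
vaddr=418: (3,1) in TLB -> HIT

Answer: MISS HIT MISS MISS HIT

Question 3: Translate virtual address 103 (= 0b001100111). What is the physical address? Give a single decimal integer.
vaddr = 103 = 0b001100111
Split: l1_idx=0, l2_idx=3, offset=7
L1[0] = 1
L2[1][3] = 22
paddr = 22 * 32 + 7 = 711

Answer: 711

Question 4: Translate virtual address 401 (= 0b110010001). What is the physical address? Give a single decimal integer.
vaddr = 401 = 0b110010001
Split: l1_idx=3, l2_idx=0, offset=17
L1[3] = 0
L2[0][0] = 92
paddr = 92 * 32 + 17 = 2961

Answer: 2961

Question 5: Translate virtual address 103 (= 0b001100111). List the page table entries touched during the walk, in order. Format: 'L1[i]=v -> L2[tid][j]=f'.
Answer: L1[0]=1 -> L2[1][3]=22

Derivation:
vaddr = 103 = 0b001100111
Split: l1_idx=0, l2_idx=3, offset=7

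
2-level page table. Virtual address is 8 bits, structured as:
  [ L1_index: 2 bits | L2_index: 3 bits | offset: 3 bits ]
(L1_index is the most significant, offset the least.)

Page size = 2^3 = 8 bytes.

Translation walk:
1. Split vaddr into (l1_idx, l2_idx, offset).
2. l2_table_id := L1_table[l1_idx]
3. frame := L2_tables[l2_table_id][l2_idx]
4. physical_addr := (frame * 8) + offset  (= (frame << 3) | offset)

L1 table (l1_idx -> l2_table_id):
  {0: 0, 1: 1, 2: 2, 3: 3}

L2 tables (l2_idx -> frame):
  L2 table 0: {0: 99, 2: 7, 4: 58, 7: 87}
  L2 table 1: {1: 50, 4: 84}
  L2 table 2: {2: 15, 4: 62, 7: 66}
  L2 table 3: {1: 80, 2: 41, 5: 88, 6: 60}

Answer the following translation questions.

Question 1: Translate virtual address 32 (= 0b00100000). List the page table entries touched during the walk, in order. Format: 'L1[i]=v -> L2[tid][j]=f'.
Answer: L1[0]=0 -> L2[0][4]=58

Derivation:
vaddr = 32 = 0b00100000
Split: l1_idx=0, l2_idx=4, offset=0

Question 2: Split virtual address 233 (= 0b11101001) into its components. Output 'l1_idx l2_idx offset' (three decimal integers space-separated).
vaddr = 233 = 0b11101001
  top 2 bits -> l1_idx = 3
  next 3 bits -> l2_idx = 5
  bottom 3 bits -> offset = 1

Answer: 3 5 1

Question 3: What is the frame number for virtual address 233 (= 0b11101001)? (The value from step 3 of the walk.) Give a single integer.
Answer: 88

Derivation:
vaddr = 233: l1_idx=3, l2_idx=5
L1[3] = 3; L2[3][5] = 88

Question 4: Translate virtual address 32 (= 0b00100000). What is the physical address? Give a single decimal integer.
vaddr = 32 = 0b00100000
Split: l1_idx=0, l2_idx=4, offset=0
L1[0] = 0
L2[0][4] = 58
paddr = 58 * 8 + 0 = 464

Answer: 464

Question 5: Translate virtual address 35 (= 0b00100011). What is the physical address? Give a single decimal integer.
Answer: 467

Derivation:
vaddr = 35 = 0b00100011
Split: l1_idx=0, l2_idx=4, offset=3
L1[0] = 0
L2[0][4] = 58
paddr = 58 * 8 + 3 = 467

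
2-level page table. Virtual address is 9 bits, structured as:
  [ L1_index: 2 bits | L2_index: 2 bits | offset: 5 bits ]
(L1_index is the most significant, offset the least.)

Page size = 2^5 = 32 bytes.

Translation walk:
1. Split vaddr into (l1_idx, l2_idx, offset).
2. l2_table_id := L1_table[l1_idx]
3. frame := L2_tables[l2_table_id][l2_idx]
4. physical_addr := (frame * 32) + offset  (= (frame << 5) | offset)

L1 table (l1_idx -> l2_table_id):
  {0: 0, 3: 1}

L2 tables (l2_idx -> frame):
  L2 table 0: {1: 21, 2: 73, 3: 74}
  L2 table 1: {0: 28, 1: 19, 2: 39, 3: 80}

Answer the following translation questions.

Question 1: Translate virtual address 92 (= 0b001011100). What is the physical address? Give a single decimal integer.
vaddr = 92 = 0b001011100
Split: l1_idx=0, l2_idx=2, offset=28
L1[0] = 0
L2[0][2] = 73
paddr = 73 * 32 + 28 = 2364

Answer: 2364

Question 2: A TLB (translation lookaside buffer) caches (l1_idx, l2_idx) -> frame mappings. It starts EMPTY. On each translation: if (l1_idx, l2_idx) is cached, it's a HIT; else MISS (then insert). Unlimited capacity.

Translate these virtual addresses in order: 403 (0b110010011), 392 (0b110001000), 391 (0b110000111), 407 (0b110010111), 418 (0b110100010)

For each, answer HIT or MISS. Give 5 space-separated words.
vaddr=403: (3,0) not in TLB -> MISS, insert
vaddr=392: (3,0) in TLB -> HIT
vaddr=391: (3,0) in TLB -> HIT
vaddr=407: (3,0) in TLB -> HIT
vaddr=418: (3,1) not in TLB -> MISS, insert

Answer: MISS HIT HIT HIT MISS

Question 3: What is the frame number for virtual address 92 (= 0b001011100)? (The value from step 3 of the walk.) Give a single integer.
vaddr = 92: l1_idx=0, l2_idx=2
L1[0] = 0; L2[0][2] = 73

Answer: 73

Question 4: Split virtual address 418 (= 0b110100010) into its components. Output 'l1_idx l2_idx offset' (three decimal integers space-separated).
vaddr = 418 = 0b110100010
  top 2 bits -> l1_idx = 3
  next 2 bits -> l2_idx = 1
  bottom 5 bits -> offset = 2

Answer: 3 1 2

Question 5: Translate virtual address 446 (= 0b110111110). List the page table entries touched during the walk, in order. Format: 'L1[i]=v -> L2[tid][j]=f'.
Answer: L1[3]=1 -> L2[1][1]=19

Derivation:
vaddr = 446 = 0b110111110
Split: l1_idx=3, l2_idx=1, offset=30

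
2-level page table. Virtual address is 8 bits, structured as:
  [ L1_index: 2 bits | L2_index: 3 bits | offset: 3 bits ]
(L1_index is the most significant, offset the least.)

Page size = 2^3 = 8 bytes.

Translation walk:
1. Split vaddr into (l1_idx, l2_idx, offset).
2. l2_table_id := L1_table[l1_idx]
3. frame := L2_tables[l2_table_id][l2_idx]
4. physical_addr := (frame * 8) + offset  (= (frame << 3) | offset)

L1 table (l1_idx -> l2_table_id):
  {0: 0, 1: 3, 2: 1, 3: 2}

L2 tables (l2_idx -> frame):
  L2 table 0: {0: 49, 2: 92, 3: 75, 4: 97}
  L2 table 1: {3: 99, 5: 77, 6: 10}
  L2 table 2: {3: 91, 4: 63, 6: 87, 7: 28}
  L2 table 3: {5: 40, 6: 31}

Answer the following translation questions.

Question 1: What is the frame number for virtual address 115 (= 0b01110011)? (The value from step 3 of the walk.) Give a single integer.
vaddr = 115: l1_idx=1, l2_idx=6
L1[1] = 3; L2[3][6] = 31

Answer: 31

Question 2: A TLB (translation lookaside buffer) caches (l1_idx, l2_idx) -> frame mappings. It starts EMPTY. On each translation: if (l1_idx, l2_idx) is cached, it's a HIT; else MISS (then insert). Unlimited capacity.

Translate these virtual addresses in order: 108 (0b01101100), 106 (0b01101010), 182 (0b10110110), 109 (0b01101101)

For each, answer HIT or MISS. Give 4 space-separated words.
Answer: MISS HIT MISS HIT

Derivation:
vaddr=108: (1,5) not in TLB -> MISS, insert
vaddr=106: (1,5) in TLB -> HIT
vaddr=182: (2,6) not in TLB -> MISS, insert
vaddr=109: (1,5) in TLB -> HIT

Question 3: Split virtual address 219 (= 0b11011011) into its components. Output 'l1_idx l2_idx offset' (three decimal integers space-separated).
vaddr = 219 = 0b11011011
  top 2 bits -> l1_idx = 3
  next 3 bits -> l2_idx = 3
  bottom 3 bits -> offset = 3

Answer: 3 3 3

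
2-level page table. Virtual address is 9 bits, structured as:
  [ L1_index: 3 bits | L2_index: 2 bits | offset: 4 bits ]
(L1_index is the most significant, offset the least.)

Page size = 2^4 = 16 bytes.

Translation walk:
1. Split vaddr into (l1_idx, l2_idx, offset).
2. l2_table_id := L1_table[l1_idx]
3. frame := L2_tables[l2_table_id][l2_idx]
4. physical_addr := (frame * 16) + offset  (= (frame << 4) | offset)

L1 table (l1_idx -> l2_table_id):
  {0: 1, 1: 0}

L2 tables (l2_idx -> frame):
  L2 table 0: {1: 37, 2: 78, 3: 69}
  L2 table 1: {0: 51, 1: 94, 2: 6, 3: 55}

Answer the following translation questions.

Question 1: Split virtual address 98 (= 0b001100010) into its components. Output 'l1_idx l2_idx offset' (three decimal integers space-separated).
vaddr = 98 = 0b001100010
  top 3 bits -> l1_idx = 1
  next 2 bits -> l2_idx = 2
  bottom 4 bits -> offset = 2

Answer: 1 2 2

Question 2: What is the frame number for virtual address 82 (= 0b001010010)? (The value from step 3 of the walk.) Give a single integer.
vaddr = 82: l1_idx=1, l2_idx=1
L1[1] = 0; L2[0][1] = 37

Answer: 37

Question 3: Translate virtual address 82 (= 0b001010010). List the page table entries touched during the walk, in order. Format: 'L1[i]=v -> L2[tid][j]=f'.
Answer: L1[1]=0 -> L2[0][1]=37

Derivation:
vaddr = 82 = 0b001010010
Split: l1_idx=1, l2_idx=1, offset=2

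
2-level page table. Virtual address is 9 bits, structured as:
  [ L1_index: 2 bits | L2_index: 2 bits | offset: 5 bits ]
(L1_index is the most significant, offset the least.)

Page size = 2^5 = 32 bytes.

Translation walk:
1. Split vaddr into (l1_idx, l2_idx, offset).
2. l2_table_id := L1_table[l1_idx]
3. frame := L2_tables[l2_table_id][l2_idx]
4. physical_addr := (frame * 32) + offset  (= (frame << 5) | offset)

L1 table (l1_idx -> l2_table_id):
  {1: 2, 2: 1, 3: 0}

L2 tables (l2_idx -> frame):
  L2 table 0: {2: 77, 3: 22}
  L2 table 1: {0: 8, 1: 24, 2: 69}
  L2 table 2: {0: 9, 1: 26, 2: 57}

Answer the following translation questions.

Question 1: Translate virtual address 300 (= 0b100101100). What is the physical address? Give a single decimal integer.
Answer: 780

Derivation:
vaddr = 300 = 0b100101100
Split: l1_idx=2, l2_idx=1, offset=12
L1[2] = 1
L2[1][1] = 24
paddr = 24 * 32 + 12 = 780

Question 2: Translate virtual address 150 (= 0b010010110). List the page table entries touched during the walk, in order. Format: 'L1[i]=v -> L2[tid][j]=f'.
Answer: L1[1]=2 -> L2[2][0]=9

Derivation:
vaddr = 150 = 0b010010110
Split: l1_idx=1, l2_idx=0, offset=22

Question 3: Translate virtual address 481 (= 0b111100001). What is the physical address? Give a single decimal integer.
vaddr = 481 = 0b111100001
Split: l1_idx=3, l2_idx=3, offset=1
L1[3] = 0
L2[0][3] = 22
paddr = 22 * 32 + 1 = 705

Answer: 705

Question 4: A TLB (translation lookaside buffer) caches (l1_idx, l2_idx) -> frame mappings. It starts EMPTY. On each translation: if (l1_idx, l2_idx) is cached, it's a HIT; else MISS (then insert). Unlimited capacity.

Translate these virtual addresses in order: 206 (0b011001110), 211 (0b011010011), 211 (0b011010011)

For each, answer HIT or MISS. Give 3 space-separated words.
vaddr=206: (1,2) not in TLB -> MISS, insert
vaddr=211: (1,2) in TLB -> HIT
vaddr=211: (1,2) in TLB -> HIT

Answer: MISS HIT HIT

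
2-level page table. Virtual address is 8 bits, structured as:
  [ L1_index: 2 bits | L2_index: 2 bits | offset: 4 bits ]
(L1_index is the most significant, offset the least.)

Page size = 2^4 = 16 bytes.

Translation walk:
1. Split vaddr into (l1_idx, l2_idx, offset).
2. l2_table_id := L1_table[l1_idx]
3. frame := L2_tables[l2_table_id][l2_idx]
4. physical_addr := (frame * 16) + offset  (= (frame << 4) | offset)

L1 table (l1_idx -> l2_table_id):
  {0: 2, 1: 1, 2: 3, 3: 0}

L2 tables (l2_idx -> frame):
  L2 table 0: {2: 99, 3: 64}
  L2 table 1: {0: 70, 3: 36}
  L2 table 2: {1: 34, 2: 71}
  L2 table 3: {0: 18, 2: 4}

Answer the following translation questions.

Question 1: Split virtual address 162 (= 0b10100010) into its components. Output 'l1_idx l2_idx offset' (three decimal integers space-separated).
Answer: 2 2 2

Derivation:
vaddr = 162 = 0b10100010
  top 2 bits -> l1_idx = 2
  next 2 bits -> l2_idx = 2
  bottom 4 bits -> offset = 2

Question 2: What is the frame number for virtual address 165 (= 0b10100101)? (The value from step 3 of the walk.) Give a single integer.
Answer: 4

Derivation:
vaddr = 165: l1_idx=2, l2_idx=2
L1[2] = 3; L2[3][2] = 4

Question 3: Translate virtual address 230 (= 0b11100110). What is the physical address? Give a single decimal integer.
Answer: 1590

Derivation:
vaddr = 230 = 0b11100110
Split: l1_idx=3, l2_idx=2, offset=6
L1[3] = 0
L2[0][2] = 99
paddr = 99 * 16 + 6 = 1590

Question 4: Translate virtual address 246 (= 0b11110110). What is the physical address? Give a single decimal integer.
vaddr = 246 = 0b11110110
Split: l1_idx=3, l2_idx=3, offset=6
L1[3] = 0
L2[0][3] = 64
paddr = 64 * 16 + 6 = 1030

Answer: 1030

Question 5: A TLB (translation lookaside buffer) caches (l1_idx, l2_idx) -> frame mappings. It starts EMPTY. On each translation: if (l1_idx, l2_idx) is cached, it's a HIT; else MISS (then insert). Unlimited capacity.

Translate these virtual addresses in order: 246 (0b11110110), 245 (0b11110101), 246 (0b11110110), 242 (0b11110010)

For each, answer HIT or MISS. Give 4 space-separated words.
Answer: MISS HIT HIT HIT

Derivation:
vaddr=246: (3,3) not in TLB -> MISS, insert
vaddr=245: (3,3) in TLB -> HIT
vaddr=246: (3,3) in TLB -> HIT
vaddr=242: (3,3) in TLB -> HIT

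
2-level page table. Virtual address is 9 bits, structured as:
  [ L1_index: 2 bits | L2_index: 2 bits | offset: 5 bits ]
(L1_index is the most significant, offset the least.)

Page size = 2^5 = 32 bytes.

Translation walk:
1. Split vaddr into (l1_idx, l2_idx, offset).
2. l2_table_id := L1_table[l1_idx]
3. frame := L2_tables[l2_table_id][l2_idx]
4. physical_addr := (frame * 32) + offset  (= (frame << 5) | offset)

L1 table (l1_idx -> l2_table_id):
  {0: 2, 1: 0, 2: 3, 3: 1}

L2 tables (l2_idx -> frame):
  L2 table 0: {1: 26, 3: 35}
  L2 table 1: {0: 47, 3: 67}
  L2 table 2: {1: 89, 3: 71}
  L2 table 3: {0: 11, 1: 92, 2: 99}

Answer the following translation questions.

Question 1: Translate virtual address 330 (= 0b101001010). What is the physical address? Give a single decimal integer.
vaddr = 330 = 0b101001010
Split: l1_idx=2, l2_idx=2, offset=10
L1[2] = 3
L2[3][2] = 99
paddr = 99 * 32 + 10 = 3178

Answer: 3178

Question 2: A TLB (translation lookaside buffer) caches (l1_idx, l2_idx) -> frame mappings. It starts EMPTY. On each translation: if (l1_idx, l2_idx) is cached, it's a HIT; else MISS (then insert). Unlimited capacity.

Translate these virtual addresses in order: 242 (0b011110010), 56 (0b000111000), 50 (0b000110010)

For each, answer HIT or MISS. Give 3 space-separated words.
Answer: MISS MISS HIT

Derivation:
vaddr=242: (1,3) not in TLB -> MISS, insert
vaddr=56: (0,1) not in TLB -> MISS, insert
vaddr=50: (0,1) in TLB -> HIT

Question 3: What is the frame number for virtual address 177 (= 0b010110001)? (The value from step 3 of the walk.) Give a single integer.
Answer: 26

Derivation:
vaddr = 177: l1_idx=1, l2_idx=1
L1[1] = 0; L2[0][1] = 26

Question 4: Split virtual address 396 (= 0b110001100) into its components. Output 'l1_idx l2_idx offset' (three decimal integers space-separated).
Answer: 3 0 12

Derivation:
vaddr = 396 = 0b110001100
  top 2 bits -> l1_idx = 3
  next 2 bits -> l2_idx = 0
  bottom 5 bits -> offset = 12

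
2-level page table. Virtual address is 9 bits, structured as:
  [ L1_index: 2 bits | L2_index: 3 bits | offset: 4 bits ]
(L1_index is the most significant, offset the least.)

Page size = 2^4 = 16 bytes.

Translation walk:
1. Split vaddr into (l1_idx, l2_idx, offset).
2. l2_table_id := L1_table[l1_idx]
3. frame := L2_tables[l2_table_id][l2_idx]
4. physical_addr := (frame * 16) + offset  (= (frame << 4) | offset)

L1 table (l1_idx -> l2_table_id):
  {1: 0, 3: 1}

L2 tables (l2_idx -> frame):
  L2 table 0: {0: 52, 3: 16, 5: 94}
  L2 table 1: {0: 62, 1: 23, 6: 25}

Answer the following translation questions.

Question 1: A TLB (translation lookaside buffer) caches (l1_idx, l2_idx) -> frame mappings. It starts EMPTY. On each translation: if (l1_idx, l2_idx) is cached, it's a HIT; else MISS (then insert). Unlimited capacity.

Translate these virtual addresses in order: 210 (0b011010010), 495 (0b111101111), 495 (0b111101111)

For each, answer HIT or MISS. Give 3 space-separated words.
Answer: MISS MISS HIT

Derivation:
vaddr=210: (1,5) not in TLB -> MISS, insert
vaddr=495: (3,6) not in TLB -> MISS, insert
vaddr=495: (3,6) in TLB -> HIT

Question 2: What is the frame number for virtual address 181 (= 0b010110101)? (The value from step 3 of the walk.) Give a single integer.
Answer: 16

Derivation:
vaddr = 181: l1_idx=1, l2_idx=3
L1[1] = 0; L2[0][3] = 16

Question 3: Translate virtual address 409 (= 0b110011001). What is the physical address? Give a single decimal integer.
vaddr = 409 = 0b110011001
Split: l1_idx=3, l2_idx=1, offset=9
L1[3] = 1
L2[1][1] = 23
paddr = 23 * 16 + 9 = 377

Answer: 377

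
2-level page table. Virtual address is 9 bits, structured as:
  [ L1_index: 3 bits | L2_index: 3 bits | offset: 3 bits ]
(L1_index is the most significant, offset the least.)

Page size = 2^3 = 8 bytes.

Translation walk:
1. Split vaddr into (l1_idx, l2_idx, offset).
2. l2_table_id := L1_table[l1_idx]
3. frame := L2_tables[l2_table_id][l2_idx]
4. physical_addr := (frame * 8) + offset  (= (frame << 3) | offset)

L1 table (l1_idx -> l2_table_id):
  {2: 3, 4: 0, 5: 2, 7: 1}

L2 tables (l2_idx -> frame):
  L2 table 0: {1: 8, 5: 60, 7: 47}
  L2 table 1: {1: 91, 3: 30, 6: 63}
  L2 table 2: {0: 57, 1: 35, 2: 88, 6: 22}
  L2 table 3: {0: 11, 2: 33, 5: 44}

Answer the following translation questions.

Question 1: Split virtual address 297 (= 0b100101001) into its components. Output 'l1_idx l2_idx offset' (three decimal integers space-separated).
vaddr = 297 = 0b100101001
  top 3 bits -> l1_idx = 4
  next 3 bits -> l2_idx = 5
  bottom 3 bits -> offset = 1

Answer: 4 5 1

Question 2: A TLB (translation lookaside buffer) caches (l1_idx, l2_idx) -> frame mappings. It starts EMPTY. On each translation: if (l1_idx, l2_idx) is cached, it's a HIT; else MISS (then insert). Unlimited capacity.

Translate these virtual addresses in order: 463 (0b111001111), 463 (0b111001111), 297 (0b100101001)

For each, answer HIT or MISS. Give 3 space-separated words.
vaddr=463: (7,1) not in TLB -> MISS, insert
vaddr=463: (7,1) in TLB -> HIT
vaddr=297: (4,5) not in TLB -> MISS, insert

Answer: MISS HIT MISS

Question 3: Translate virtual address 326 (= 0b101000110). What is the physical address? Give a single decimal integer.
vaddr = 326 = 0b101000110
Split: l1_idx=5, l2_idx=0, offset=6
L1[5] = 2
L2[2][0] = 57
paddr = 57 * 8 + 6 = 462

Answer: 462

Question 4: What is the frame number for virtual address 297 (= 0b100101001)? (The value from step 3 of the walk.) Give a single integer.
vaddr = 297: l1_idx=4, l2_idx=5
L1[4] = 0; L2[0][5] = 60

Answer: 60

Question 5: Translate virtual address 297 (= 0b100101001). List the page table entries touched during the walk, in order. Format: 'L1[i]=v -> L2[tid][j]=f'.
vaddr = 297 = 0b100101001
Split: l1_idx=4, l2_idx=5, offset=1

Answer: L1[4]=0 -> L2[0][5]=60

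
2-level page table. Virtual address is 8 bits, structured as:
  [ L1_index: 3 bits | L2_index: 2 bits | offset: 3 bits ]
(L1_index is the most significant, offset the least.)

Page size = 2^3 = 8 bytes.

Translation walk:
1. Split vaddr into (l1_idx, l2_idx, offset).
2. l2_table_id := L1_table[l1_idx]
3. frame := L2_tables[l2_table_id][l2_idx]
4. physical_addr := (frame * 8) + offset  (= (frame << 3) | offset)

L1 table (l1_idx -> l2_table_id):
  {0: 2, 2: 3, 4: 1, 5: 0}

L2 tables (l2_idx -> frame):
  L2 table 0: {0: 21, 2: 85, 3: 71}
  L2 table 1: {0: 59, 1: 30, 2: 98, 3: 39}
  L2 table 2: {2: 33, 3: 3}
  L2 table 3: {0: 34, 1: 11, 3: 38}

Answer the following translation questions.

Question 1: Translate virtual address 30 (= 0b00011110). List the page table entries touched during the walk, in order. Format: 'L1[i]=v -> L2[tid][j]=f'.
Answer: L1[0]=2 -> L2[2][3]=3

Derivation:
vaddr = 30 = 0b00011110
Split: l1_idx=0, l2_idx=3, offset=6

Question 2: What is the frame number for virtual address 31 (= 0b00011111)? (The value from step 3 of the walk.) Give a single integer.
Answer: 3

Derivation:
vaddr = 31: l1_idx=0, l2_idx=3
L1[0] = 2; L2[2][3] = 3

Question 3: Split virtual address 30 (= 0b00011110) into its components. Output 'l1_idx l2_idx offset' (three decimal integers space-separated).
Answer: 0 3 6

Derivation:
vaddr = 30 = 0b00011110
  top 3 bits -> l1_idx = 0
  next 2 bits -> l2_idx = 3
  bottom 3 bits -> offset = 6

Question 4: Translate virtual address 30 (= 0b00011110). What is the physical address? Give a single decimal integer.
Answer: 30

Derivation:
vaddr = 30 = 0b00011110
Split: l1_idx=0, l2_idx=3, offset=6
L1[0] = 2
L2[2][3] = 3
paddr = 3 * 8 + 6 = 30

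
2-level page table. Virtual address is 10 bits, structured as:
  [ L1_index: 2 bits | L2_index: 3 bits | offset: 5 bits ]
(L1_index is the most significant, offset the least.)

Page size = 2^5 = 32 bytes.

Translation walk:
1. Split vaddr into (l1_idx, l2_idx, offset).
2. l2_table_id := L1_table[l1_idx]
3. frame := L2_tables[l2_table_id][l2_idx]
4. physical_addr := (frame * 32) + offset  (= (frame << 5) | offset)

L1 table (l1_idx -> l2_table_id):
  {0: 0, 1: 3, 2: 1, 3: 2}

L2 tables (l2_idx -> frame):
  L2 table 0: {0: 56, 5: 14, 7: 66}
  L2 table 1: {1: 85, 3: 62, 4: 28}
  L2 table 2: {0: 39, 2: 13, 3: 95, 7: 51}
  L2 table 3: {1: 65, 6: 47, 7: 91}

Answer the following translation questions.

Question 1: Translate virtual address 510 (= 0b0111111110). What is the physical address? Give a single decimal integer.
Answer: 2942

Derivation:
vaddr = 510 = 0b0111111110
Split: l1_idx=1, l2_idx=7, offset=30
L1[1] = 3
L2[3][7] = 91
paddr = 91 * 32 + 30 = 2942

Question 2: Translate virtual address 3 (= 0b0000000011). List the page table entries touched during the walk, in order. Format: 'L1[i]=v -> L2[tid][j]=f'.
vaddr = 3 = 0b0000000011
Split: l1_idx=0, l2_idx=0, offset=3

Answer: L1[0]=0 -> L2[0][0]=56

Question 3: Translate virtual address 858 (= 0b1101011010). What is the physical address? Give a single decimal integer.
vaddr = 858 = 0b1101011010
Split: l1_idx=3, l2_idx=2, offset=26
L1[3] = 2
L2[2][2] = 13
paddr = 13 * 32 + 26 = 442

Answer: 442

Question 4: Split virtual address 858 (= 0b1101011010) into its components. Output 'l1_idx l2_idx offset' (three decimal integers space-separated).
Answer: 3 2 26

Derivation:
vaddr = 858 = 0b1101011010
  top 2 bits -> l1_idx = 3
  next 3 bits -> l2_idx = 2
  bottom 5 bits -> offset = 26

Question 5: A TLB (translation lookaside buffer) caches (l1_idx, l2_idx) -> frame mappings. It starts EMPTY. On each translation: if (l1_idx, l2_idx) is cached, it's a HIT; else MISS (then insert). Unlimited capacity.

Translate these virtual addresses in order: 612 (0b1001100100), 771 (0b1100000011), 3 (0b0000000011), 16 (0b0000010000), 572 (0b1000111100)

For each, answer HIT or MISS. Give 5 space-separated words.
Answer: MISS MISS MISS HIT MISS

Derivation:
vaddr=612: (2,3) not in TLB -> MISS, insert
vaddr=771: (3,0) not in TLB -> MISS, insert
vaddr=3: (0,0) not in TLB -> MISS, insert
vaddr=16: (0,0) in TLB -> HIT
vaddr=572: (2,1) not in TLB -> MISS, insert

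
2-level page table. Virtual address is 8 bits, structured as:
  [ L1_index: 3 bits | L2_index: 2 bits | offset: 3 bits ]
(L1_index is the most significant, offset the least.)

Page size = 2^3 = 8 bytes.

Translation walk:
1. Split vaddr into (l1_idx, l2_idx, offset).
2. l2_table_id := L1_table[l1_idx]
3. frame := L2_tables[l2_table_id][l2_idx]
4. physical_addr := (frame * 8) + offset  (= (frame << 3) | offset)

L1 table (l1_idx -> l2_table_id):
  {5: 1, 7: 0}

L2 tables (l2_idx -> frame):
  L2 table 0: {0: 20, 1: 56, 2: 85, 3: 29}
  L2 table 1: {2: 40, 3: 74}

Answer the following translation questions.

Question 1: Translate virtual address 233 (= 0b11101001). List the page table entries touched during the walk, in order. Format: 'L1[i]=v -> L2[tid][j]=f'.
Answer: L1[7]=0 -> L2[0][1]=56

Derivation:
vaddr = 233 = 0b11101001
Split: l1_idx=7, l2_idx=1, offset=1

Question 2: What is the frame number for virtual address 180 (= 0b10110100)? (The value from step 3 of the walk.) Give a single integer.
vaddr = 180: l1_idx=5, l2_idx=2
L1[5] = 1; L2[1][2] = 40

Answer: 40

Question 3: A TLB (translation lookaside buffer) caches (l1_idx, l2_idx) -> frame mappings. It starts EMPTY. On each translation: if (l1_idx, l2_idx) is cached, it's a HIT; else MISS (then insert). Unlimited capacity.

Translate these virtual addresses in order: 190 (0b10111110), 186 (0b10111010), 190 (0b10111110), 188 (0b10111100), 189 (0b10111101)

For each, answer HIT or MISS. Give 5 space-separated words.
Answer: MISS HIT HIT HIT HIT

Derivation:
vaddr=190: (5,3) not in TLB -> MISS, insert
vaddr=186: (5,3) in TLB -> HIT
vaddr=190: (5,3) in TLB -> HIT
vaddr=188: (5,3) in TLB -> HIT
vaddr=189: (5,3) in TLB -> HIT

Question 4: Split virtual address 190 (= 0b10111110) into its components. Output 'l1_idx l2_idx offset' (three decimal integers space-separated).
vaddr = 190 = 0b10111110
  top 3 bits -> l1_idx = 5
  next 2 bits -> l2_idx = 3
  bottom 3 bits -> offset = 6

Answer: 5 3 6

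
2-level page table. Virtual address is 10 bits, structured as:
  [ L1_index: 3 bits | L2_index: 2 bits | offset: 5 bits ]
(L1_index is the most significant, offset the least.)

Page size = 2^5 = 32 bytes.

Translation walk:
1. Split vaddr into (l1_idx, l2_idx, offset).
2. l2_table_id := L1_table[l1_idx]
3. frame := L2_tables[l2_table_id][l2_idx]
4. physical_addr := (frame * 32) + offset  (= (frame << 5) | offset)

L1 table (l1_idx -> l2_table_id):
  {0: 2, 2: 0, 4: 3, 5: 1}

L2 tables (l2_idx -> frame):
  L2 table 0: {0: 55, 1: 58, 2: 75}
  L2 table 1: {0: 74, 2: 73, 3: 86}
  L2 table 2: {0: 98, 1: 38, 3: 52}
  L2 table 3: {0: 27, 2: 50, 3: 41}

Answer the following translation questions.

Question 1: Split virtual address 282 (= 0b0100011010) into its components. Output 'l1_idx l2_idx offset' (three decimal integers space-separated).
Answer: 2 0 26

Derivation:
vaddr = 282 = 0b0100011010
  top 3 bits -> l1_idx = 2
  next 2 bits -> l2_idx = 0
  bottom 5 bits -> offset = 26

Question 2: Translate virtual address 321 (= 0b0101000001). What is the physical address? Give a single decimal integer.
vaddr = 321 = 0b0101000001
Split: l1_idx=2, l2_idx=2, offset=1
L1[2] = 0
L2[0][2] = 75
paddr = 75 * 32 + 1 = 2401

Answer: 2401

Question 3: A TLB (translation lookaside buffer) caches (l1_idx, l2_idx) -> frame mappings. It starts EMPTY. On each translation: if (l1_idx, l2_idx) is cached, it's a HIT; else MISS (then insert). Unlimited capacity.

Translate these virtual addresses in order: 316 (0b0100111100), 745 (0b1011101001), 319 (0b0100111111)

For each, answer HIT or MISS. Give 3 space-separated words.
vaddr=316: (2,1) not in TLB -> MISS, insert
vaddr=745: (5,3) not in TLB -> MISS, insert
vaddr=319: (2,1) in TLB -> HIT

Answer: MISS MISS HIT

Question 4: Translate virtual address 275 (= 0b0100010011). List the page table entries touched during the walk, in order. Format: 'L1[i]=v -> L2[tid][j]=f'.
vaddr = 275 = 0b0100010011
Split: l1_idx=2, l2_idx=0, offset=19

Answer: L1[2]=0 -> L2[0][0]=55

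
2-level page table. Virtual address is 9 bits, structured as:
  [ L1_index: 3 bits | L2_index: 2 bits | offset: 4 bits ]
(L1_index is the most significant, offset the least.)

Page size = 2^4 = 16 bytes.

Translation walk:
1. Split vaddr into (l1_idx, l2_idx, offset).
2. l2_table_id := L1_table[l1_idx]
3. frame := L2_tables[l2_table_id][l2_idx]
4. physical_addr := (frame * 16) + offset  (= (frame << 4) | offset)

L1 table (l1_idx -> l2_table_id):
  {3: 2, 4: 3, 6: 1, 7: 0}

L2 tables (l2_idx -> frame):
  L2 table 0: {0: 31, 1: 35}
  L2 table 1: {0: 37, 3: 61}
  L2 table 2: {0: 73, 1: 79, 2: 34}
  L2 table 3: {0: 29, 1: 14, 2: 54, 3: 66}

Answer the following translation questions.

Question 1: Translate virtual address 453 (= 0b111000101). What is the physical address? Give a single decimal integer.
Answer: 501

Derivation:
vaddr = 453 = 0b111000101
Split: l1_idx=7, l2_idx=0, offset=5
L1[7] = 0
L2[0][0] = 31
paddr = 31 * 16 + 5 = 501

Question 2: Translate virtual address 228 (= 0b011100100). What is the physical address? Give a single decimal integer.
Answer: 548

Derivation:
vaddr = 228 = 0b011100100
Split: l1_idx=3, l2_idx=2, offset=4
L1[3] = 2
L2[2][2] = 34
paddr = 34 * 16 + 4 = 548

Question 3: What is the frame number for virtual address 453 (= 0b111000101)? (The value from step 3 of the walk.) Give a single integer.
Answer: 31

Derivation:
vaddr = 453: l1_idx=7, l2_idx=0
L1[7] = 0; L2[0][0] = 31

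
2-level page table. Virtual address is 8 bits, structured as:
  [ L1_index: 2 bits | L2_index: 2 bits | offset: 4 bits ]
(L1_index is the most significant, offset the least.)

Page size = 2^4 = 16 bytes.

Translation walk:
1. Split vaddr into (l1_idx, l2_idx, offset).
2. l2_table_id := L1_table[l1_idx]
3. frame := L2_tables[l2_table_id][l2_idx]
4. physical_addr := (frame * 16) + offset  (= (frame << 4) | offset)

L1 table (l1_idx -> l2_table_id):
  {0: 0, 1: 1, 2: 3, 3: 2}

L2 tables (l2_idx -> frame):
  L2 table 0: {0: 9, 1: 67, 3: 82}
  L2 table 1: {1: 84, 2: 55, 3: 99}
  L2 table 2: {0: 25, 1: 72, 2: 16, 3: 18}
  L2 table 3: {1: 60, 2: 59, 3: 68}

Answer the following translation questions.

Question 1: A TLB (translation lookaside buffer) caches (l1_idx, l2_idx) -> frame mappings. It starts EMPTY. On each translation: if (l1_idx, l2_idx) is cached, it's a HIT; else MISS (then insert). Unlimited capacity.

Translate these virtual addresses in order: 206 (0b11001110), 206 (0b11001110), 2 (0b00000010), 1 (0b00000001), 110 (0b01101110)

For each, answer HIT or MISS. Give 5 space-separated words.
Answer: MISS HIT MISS HIT MISS

Derivation:
vaddr=206: (3,0) not in TLB -> MISS, insert
vaddr=206: (3,0) in TLB -> HIT
vaddr=2: (0,0) not in TLB -> MISS, insert
vaddr=1: (0,0) in TLB -> HIT
vaddr=110: (1,2) not in TLB -> MISS, insert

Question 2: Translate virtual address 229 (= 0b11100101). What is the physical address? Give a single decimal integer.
Answer: 261

Derivation:
vaddr = 229 = 0b11100101
Split: l1_idx=3, l2_idx=2, offset=5
L1[3] = 2
L2[2][2] = 16
paddr = 16 * 16 + 5 = 261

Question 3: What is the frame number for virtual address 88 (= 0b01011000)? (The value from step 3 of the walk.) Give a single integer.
vaddr = 88: l1_idx=1, l2_idx=1
L1[1] = 1; L2[1][1] = 84

Answer: 84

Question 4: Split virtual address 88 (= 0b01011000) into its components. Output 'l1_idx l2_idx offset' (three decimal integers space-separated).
Answer: 1 1 8

Derivation:
vaddr = 88 = 0b01011000
  top 2 bits -> l1_idx = 1
  next 2 bits -> l2_idx = 1
  bottom 4 bits -> offset = 8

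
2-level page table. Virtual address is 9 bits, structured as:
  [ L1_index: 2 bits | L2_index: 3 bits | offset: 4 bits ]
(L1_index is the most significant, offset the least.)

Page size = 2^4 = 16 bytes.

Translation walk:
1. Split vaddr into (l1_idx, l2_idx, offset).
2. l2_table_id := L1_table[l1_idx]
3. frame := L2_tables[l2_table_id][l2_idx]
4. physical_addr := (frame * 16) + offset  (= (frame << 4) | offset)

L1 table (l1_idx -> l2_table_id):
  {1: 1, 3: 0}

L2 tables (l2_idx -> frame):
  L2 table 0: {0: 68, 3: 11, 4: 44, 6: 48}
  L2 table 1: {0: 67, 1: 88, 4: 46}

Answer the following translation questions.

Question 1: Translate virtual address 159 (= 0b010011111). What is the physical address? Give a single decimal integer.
Answer: 1423

Derivation:
vaddr = 159 = 0b010011111
Split: l1_idx=1, l2_idx=1, offset=15
L1[1] = 1
L2[1][1] = 88
paddr = 88 * 16 + 15 = 1423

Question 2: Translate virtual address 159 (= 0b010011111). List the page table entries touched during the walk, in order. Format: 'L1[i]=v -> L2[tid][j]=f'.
Answer: L1[1]=1 -> L2[1][1]=88

Derivation:
vaddr = 159 = 0b010011111
Split: l1_idx=1, l2_idx=1, offset=15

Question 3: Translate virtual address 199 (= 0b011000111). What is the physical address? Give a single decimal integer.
Answer: 743

Derivation:
vaddr = 199 = 0b011000111
Split: l1_idx=1, l2_idx=4, offset=7
L1[1] = 1
L2[1][4] = 46
paddr = 46 * 16 + 7 = 743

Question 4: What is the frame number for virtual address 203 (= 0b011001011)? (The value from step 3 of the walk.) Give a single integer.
vaddr = 203: l1_idx=1, l2_idx=4
L1[1] = 1; L2[1][4] = 46

Answer: 46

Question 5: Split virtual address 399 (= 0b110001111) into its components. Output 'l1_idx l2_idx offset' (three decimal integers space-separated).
vaddr = 399 = 0b110001111
  top 2 bits -> l1_idx = 3
  next 3 bits -> l2_idx = 0
  bottom 4 bits -> offset = 15

Answer: 3 0 15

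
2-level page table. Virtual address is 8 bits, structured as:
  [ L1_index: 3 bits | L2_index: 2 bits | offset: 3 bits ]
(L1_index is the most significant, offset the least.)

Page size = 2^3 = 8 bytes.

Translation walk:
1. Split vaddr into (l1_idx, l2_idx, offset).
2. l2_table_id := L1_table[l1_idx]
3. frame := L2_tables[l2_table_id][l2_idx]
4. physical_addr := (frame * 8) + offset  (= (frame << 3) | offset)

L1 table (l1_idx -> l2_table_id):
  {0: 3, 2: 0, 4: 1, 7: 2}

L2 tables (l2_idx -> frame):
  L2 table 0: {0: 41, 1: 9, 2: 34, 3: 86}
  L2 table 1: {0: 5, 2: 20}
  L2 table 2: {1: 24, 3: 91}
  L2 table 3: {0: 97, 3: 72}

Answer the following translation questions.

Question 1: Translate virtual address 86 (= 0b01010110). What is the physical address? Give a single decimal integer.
vaddr = 86 = 0b01010110
Split: l1_idx=2, l2_idx=2, offset=6
L1[2] = 0
L2[0][2] = 34
paddr = 34 * 8 + 6 = 278

Answer: 278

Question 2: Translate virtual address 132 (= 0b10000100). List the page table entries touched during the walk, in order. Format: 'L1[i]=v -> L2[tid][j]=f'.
Answer: L1[4]=1 -> L2[1][0]=5

Derivation:
vaddr = 132 = 0b10000100
Split: l1_idx=4, l2_idx=0, offset=4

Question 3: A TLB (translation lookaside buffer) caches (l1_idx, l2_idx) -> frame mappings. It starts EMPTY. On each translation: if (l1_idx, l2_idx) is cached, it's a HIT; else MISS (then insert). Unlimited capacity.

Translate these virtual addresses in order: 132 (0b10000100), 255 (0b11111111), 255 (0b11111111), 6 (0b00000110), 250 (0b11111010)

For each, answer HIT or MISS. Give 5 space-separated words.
vaddr=132: (4,0) not in TLB -> MISS, insert
vaddr=255: (7,3) not in TLB -> MISS, insert
vaddr=255: (7,3) in TLB -> HIT
vaddr=6: (0,0) not in TLB -> MISS, insert
vaddr=250: (7,3) in TLB -> HIT

Answer: MISS MISS HIT MISS HIT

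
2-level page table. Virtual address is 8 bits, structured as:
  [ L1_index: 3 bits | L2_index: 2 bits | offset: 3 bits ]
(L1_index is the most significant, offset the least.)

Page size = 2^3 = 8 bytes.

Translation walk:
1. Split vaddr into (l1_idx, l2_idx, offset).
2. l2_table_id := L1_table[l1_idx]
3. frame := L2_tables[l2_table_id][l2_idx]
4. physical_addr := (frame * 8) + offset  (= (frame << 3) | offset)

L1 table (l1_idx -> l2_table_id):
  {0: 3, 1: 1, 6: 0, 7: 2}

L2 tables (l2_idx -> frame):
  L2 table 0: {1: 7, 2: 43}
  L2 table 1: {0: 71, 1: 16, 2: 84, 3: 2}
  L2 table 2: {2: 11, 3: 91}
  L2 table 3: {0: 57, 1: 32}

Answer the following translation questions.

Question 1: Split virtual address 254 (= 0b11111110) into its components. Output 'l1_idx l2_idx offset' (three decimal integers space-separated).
Answer: 7 3 6

Derivation:
vaddr = 254 = 0b11111110
  top 3 bits -> l1_idx = 7
  next 2 bits -> l2_idx = 3
  bottom 3 bits -> offset = 6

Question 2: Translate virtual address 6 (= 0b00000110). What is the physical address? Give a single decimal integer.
Answer: 462

Derivation:
vaddr = 6 = 0b00000110
Split: l1_idx=0, l2_idx=0, offset=6
L1[0] = 3
L2[3][0] = 57
paddr = 57 * 8 + 6 = 462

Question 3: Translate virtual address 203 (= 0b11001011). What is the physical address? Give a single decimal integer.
Answer: 59

Derivation:
vaddr = 203 = 0b11001011
Split: l1_idx=6, l2_idx=1, offset=3
L1[6] = 0
L2[0][1] = 7
paddr = 7 * 8 + 3 = 59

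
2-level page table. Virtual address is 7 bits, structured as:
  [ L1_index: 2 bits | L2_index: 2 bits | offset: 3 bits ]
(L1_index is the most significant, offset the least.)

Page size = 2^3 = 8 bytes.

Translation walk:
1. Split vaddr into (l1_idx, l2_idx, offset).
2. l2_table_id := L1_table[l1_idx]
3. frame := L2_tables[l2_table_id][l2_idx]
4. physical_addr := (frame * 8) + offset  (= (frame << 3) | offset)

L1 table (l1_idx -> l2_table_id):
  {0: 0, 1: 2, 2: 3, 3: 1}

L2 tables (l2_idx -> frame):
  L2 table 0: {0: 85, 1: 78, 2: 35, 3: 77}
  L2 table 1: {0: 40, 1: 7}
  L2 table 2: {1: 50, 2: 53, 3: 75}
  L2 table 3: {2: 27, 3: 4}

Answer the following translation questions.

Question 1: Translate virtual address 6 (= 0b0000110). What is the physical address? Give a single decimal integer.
vaddr = 6 = 0b0000110
Split: l1_idx=0, l2_idx=0, offset=6
L1[0] = 0
L2[0][0] = 85
paddr = 85 * 8 + 6 = 686

Answer: 686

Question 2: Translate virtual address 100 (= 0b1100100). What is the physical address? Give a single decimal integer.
vaddr = 100 = 0b1100100
Split: l1_idx=3, l2_idx=0, offset=4
L1[3] = 1
L2[1][0] = 40
paddr = 40 * 8 + 4 = 324

Answer: 324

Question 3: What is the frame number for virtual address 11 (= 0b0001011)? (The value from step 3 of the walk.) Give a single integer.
vaddr = 11: l1_idx=0, l2_idx=1
L1[0] = 0; L2[0][1] = 78

Answer: 78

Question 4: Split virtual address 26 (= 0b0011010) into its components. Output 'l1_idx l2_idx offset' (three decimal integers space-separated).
Answer: 0 3 2

Derivation:
vaddr = 26 = 0b0011010
  top 2 bits -> l1_idx = 0
  next 2 bits -> l2_idx = 3
  bottom 3 bits -> offset = 2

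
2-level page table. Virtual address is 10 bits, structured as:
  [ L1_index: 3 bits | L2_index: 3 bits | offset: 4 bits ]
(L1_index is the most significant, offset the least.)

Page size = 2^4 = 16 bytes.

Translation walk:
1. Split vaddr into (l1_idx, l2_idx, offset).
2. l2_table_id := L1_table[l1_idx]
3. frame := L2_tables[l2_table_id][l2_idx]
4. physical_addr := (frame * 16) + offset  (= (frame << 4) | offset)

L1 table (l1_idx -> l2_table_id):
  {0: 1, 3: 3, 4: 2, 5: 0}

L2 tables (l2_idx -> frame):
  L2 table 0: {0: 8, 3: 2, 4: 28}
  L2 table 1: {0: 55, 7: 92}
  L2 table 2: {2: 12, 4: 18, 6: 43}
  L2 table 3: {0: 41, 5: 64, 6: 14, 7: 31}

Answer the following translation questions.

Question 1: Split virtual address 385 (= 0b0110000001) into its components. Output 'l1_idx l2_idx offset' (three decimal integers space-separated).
vaddr = 385 = 0b0110000001
  top 3 bits -> l1_idx = 3
  next 3 bits -> l2_idx = 0
  bottom 4 bits -> offset = 1

Answer: 3 0 1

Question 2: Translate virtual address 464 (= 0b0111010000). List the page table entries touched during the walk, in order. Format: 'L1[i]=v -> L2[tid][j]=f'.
Answer: L1[3]=3 -> L2[3][5]=64

Derivation:
vaddr = 464 = 0b0111010000
Split: l1_idx=3, l2_idx=5, offset=0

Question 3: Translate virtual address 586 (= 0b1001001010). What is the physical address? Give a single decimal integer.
Answer: 298

Derivation:
vaddr = 586 = 0b1001001010
Split: l1_idx=4, l2_idx=4, offset=10
L1[4] = 2
L2[2][4] = 18
paddr = 18 * 16 + 10 = 298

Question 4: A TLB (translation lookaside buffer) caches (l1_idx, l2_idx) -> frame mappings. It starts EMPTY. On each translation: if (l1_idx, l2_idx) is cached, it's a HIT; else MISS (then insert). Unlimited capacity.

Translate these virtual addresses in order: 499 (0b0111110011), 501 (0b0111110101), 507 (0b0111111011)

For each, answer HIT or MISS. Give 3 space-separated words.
vaddr=499: (3,7) not in TLB -> MISS, insert
vaddr=501: (3,7) in TLB -> HIT
vaddr=507: (3,7) in TLB -> HIT

Answer: MISS HIT HIT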